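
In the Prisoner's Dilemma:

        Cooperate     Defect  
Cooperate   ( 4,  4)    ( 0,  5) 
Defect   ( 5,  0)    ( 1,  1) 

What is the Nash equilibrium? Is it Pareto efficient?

(Defect, Defect) is NE; not Pareto efficient

Work:
Defect dominates Cooperate for both players:
If P2 cooperates: Defect (5) > Cooperate (4)
If P2 defects: Defect (1) > Cooperate (0)
NE: (Defect, Defect) with payoff (1, 1)
But (Cooperate, Cooperate) = (4, 4) Pareto dominates (1, 1)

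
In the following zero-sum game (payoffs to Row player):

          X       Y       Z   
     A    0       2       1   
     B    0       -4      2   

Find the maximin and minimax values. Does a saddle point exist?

Maximin = 0, Minimax = 0, Saddle: True

Work:
Row minimums: [0, -4] → maximin = 0
Column maximums: [0, 2, 2] → minimax = 0
Saddle point exists! Game value = 0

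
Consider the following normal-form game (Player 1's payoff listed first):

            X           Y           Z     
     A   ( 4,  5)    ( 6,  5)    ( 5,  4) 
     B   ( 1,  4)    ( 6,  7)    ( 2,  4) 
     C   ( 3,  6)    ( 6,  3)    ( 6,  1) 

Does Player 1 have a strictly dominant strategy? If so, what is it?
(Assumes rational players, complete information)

No strictly dominant strategy exists for Player 1

Work:
A strategy strictly dominates another if it gives a strictly higher payoff against every opponent action. Compare each pair of P1's strategies column-by-column:
  A vs B: [4 vs 1, 6 vs 6, 5 vs 2] → A does not strictly dominate B (column Y: 6 ≤ 6)
  A vs C: [4 vs 3, 6 vs 6, 5 vs 6] → A does not strictly dominate C (column Y: 6 ≤ 6)
  B vs A: [1 vs 4, 6 vs 6, 2 vs 5] → B does not strictly dominate A (column X: 1 ≤ 4)
  B vs C: [1 vs 3, 6 vs 6, 2 vs 6] → B does not strictly dominate C (column X: 1 ≤ 3)
  C vs A: [3 vs 4, 6 vs 6, 6 vs 5] → C does not strictly dominate A (column X: 3 ≤ 4)
  C vs B: [3 vs 1, 6 vs 6, 6 vs 2] → C does not strictly dominate B (column Y: 6 ≤ 6)
No single strategy strictly dominates all others → no strictly dominant strategy.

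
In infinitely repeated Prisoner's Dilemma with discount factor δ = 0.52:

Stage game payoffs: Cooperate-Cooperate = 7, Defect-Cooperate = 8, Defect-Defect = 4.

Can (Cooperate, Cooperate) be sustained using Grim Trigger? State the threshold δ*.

δ* = 0.25; since δ = 0.52 ≥ 0.25, cooperation can be sustained

Work:
For Grim Trigger:
Cooperate forever: 7/(1-δ)
Defect then punished: 8 + 4·δ/(1-δ)
Need: 7/(1-δ) ≥ 8 + 4·δ/(1-δ)
Solving: δ ≥ (T-R)/(T-P) = (8-7)/(8-4) = 0.25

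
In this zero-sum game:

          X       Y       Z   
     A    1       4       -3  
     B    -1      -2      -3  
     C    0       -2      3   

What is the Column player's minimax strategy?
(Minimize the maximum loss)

Column should play X, value = 1

Work:
Column player minimizes Row's maximum payoff:
Column X: max payoff to Row = 1
Column Y: max payoff to Row = 4
Column Z: max payoff to Row = 3
Minimum is 1, achieved by column X.
Minimax strategy: X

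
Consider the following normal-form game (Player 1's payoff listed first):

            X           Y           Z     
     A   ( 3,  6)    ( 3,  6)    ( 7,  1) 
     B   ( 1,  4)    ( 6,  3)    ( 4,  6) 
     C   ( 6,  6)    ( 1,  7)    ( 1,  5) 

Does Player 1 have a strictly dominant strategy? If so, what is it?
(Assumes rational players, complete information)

No strictly dominant strategy exists for Player 1

Work:
A strategy strictly dominates another if it gives a strictly higher payoff against every opponent action. Compare each pair of P1's strategies column-by-column:
  A vs B: [3 vs 1, 3 vs 6, 7 vs 4] → A does not strictly dominate B (column Y: 3 ≤ 6)
  A vs C: [3 vs 6, 3 vs 1, 7 vs 1] → A does not strictly dominate C (column X: 3 ≤ 6)
  B vs A: [1 vs 3, 6 vs 3, 4 vs 7] → B does not strictly dominate A (column X: 1 ≤ 3)
  B vs C: [1 vs 6, 6 vs 1, 4 vs 1] → B does not strictly dominate C (column X: 1 ≤ 6)
  C vs A: [6 vs 3, 1 vs 3, 1 vs 7] → C does not strictly dominate A (column Y: 1 ≤ 3)
  C vs B: [6 vs 1, 1 vs 6, 1 vs 4] → C does not strictly dominate B (column Y: 1 ≤ 6)
No single strategy strictly dominates all others → no strictly dominant strategy.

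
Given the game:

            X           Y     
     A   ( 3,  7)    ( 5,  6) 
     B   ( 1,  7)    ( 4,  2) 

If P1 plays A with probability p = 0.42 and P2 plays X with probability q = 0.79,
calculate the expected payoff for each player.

E[P1] = 2.3818, E[P2] = 6.3028

Work:
E[P1] = p·q·π₁(A,X) + p·(1-q)·π₁(A,Y) + (1-p)·q·π₁(B,X) + (1-p)·(1-q)·π₁(B,Y)
= 0.42·0.79·3 + 0.42·0.21·5 + 0.58·0.79·1 + 0.58·0.21·4
= 2.3818

E[P2] = 6.3028 (similar calculation)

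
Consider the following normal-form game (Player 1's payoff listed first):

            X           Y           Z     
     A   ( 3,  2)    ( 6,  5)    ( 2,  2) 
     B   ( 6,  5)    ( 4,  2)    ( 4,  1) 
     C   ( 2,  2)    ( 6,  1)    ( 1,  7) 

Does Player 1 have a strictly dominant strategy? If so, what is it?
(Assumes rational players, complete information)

No strictly dominant strategy exists for Player 1

Work:
A strategy strictly dominates another if it gives a strictly higher payoff against every opponent action. Compare each pair of P1's strategies column-by-column:
  A vs B: [3 vs 6, 6 vs 4, 2 vs 4] → A does not strictly dominate B (column X: 3 ≤ 6)
  A vs C: [3 vs 2, 6 vs 6, 2 vs 1] → A does not strictly dominate C (column Y: 6 ≤ 6)
  B vs A: [6 vs 3, 4 vs 6, 4 vs 2] → B does not strictly dominate A (column Y: 4 ≤ 6)
  B vs C: [6 vs 2, 4 vs 6, 4 vs 1] → B does not strictly dominate C (column Y: 4 ≤ 6)
  C vs A: [2 vs 3, 6 vs 6, 1 vs 2] → C does not strictly dominate A (column X: 2 ≤ 3)
  C vs B: [2 vs 6, 6 vs 4, 1 vs 4] → C does not strictly dominate B (column X: 2 ≤ 6)
No single strategy strictly dominates all others → no strictly dominant strategy.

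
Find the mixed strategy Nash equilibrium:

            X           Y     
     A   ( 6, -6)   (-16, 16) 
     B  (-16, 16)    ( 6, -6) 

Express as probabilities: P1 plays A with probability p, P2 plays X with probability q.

p = 0.5, q = 0.5

Work:
Find probabilities that make opponent indifferent:
P2 chooses q to make P1 indifferent between A and B
P1 chooses p to make P2 indifferent between X and Y
Mixed NE: P1 plays (A: 0.5, B: 0.5), P2 plays (X: 0.5, Y: 0.5)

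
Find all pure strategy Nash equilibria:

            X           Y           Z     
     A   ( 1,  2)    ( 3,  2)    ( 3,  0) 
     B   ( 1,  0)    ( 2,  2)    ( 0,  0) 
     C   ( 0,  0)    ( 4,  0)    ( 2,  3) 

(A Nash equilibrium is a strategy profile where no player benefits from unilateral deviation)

Nash equilibrium: (A, X)

Work:
Best responses:
  P1 vs X: payoffs [1, 1, 0] → best response A/B (payoff 1)
  P1 vs Y: payoffs [3, 2, 4] → best response C (payoff 4)
  P1 vs Z: payoffs [3, 0, 2] → best response A (payoff 3)
  P2 vs A: payoffs [2, 2, 0] → best response X/Y (payoff 2)
  P2 vs B: payoffs [0, 2, 0] → best response Y (payoff 2)
  P2 vs C: payoffs [0, 0, 3] → best response Z (payoff 3)
Mutual best responses: (A,X) → Nash equilibria.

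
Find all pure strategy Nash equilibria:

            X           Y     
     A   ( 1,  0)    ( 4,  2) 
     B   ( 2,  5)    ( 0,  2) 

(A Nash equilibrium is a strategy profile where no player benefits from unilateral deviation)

Nash equilibrium: (A, Y), (B, X)

Work:
Best responses:
  P1 vs X: payoffs [1, 2] → best response B (payoff 2)
  P1 vs Y: payoffs [4, 0] → best response A (payoff 4)
  P2 vs A: payoffs [0, 2] → best response Y (payoff 2)
  P2 vs B: payoffs [5, 2] → best response X (payoff 5)
Mutual best responses: (A,Y), (B,X) → Nash equilibria.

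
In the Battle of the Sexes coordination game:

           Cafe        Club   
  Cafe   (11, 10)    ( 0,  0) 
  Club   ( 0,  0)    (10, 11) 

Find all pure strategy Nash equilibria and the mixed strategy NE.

Pure NE: (Cafe, Cafe) and (Club, Club); Mixed NE: p = 0.5238, q = 0.4762

Work:
Check pure NE:
(Cafe, Cafe): (11, 10) - no unilateral deviation beneficial
(Club, Club): (10, 11) - no unilateral deviation beneficial
Mixed NE: P1 plays Cafe with p = 0.5238, P2 plays Cafe with q = 0.4762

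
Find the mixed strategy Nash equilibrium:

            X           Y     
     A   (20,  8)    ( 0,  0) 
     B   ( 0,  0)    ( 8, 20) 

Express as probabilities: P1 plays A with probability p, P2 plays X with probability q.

p = 0.7143, q = 0.2857

Work:
Find probabilities that make opponent indifferent:
P2 chooses q to make P1 indifferent between A and B
P1 chooses p to make P2 indifferent between X and Y
Mixed NE: P1 plays (A: 0.7143, B: 0.2857), P2 plays (X: 0.2857, Y: 0.7143)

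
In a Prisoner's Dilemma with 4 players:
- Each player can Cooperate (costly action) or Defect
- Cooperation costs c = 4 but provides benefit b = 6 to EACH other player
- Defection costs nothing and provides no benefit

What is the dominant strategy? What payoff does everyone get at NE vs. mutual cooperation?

Dominant: Defect; NE payoff = 0; Coop payoff = 14

Work:
Defect dominates (saves cost c = 4, benefit to others is external)
NE: All defect → everyone gets 0
If all cooperate: each receives (3)×6 - 4 = 14
Social dilemma: 14 > 0 but NE gives 0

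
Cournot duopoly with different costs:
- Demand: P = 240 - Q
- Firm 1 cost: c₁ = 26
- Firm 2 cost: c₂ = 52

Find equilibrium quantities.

q₁* = 80.0, q₂* = 54.0

Work:
Reaction: q₁ = (240 - 26 - q₂)/2
Reaction: q₂ = (240 - 52 - q₁)/2
Solve simultaneously:
q₁* = (240 - 2×26 + 52)/3 = 80.0
q₂* = (240 - 2×52 + 26)/3 = 54.0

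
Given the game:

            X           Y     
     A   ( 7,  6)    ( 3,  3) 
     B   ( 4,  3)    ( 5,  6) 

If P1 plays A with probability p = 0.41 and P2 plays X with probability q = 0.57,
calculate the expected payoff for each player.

E[P1] = 4.7785, E[P2] = 4.4622

Work:
E[P1] = p·q·π₁(A,X) + p·(1-q)·π₁(A,Y) + (1-p)·q·π₁(B,X) + (1-p)·(1-q)·π₁(B,Y)
= 0.41·0.57·7 + 0.41·0.43·3 + 0.59·0.57·4 + 0.59·0.43·5
= 4.7785

E[P2] = 4.4622 (similar calculation)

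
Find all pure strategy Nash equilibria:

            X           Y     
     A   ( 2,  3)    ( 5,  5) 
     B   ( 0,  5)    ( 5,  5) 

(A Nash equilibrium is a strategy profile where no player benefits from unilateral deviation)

Nash equilibrium: (A, Y), (B, Y)

Work:
Best responses:
  P1 vs X: payoffs [2, 0] → best response A (payoff 2)
  P1 vs Y: payoffs [5, 5] → best response A/B (payoff 5)
  P2 vs A: payoffs [3, 5] → best response Y (payoff 5)
  P2 vs B: payoffs [5, 5] → best response X/Y (payoff 5)
Mutual best responses: (A,Y), (B,Y) → Nash equilibria.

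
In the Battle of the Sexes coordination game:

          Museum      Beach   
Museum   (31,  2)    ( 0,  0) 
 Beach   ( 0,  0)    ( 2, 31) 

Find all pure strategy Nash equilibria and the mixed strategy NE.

Pure NE: (Museum, Museum) and (Beach, Beach); Mixed NE: p = 0.9394, q = 0.0606

Work:
Check pure NE:
(Museum, Museum): (31, 2) - no unilateral deviation beneficial
(Beach, Beach): (2, 31) - no unilateral deviation beneficial
Mixed NE: P1 plays Museum with p = 0.9394, P2 plays Museum with q = 0.0606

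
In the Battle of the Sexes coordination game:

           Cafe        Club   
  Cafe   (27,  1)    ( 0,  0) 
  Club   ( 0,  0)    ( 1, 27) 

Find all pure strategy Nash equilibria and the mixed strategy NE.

Pure NE: (Cafe, Cafe) and (Club, Club); Mixed NE: p = 0.9643, q = 0.0357

Work:
Check pure NE:
(Cafe, Cafe): (27, 1) - no unilateral deviation beneficial
(Club, Club): (1, 27) - no unilateral deviation beneficial
Mixed NE: P1 plays Cafe with p = 0.9643, P2 plays Cafe with q = 0.0357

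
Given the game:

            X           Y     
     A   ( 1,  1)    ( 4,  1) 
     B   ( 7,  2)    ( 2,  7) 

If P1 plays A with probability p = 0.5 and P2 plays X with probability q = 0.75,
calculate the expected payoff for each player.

E[P1] = 3.75, E[P2] = 2.125

Work:
E[P1] = p·q·π₁(A,X) + p·(1-q)·π₁(A,Y) + (1-p)·q·π₁(B,X) + (1-p)·(1-q)·π₁(B,Y)
= 0.5·0.75·1 + 0.5·0.25·4 + 0.5·0.75·7 + 0.5·0.25·2
= 3.75

E[P2] = 2.125 (similar calculation)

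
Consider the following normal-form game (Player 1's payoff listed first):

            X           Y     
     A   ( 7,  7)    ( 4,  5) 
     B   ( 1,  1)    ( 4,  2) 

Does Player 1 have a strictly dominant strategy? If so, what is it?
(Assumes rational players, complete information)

No strictly dominant strategy exists for Player 1

Work:
A strategy strictly dominates another if it gives a strictly higher payoff against every opponent action. Compare each pair of P1's strategies column-by-column:
  A vs B: [7 vs 1, 4 vs 4] → A does not strictly dominate B (column Y: 4 ≤ 4)
  B vs A: [1 vs 7, 4 vs 4] → B does not strictly dominate A (column X: 1 ≤ 7)
No single strategy strictly dominates all others → no strictly dominant strategy.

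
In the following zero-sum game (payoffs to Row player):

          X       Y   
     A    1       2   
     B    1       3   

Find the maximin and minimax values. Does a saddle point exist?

Maximin = 1, Minimax = 1, Saddle: True

Work:
Row minimums: [1, 1] → maximin = 1
Column maximums: [1, 3] → minimax = 1
Saddle point exists! Game value = 1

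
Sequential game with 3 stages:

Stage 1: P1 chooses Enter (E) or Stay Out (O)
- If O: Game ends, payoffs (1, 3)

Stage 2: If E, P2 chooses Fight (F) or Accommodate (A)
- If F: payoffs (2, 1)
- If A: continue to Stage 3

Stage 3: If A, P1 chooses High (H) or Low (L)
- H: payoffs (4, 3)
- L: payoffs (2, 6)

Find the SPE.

SPE: (E, A, H); Outcome (4, 3)

Work:
Stage 3: P1 chooses H (4 vs 2)
Stage 2: P2: F->1, A->3 (anticipating H). Choose A
Stage 1: P1: O->1, E->4 (anticipating A, H). Choose E
SPE path: E -> A -> H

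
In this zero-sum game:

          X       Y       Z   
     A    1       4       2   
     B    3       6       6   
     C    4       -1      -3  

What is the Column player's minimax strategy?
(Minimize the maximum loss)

Column should play X, value = 4

Work:
Column player minimizes Row's maximum payoff:
Column X: max payoff to Row = 4
Column Y: max payoff to Row = 6
Column Z: max payoff to Row = 6
Minimum is 4, achieved by column X.
Minimax strategy: X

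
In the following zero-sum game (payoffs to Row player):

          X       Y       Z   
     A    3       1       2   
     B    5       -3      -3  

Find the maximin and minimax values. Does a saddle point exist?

Maximin = 1, Minimax = 1, Saddle: True

Work:
Row minimums: [1, -3] → maximin = 1
Column maximums: [5, 1, 2] → minimax = 1
Saddle point exists! Game value = 1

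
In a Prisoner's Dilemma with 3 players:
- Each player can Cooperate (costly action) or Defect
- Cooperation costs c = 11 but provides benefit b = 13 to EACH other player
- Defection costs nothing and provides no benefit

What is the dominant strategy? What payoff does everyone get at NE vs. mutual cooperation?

Dominant: Defect; NE payoff = 0; Coop payoff = 15

Work:
Defect dominates (saves cost c = 11, benefit to others is external)
NE: All defect → everyone gets 0
If all cooperate: each receives (2)×13 - 11 = 15
Social dilemma: 15 > 0 but NE gives 0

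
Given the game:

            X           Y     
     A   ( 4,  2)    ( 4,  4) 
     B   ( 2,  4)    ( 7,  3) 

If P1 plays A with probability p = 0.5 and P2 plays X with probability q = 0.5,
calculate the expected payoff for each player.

E[P1] = 4.25, E[P2] = 3.25

Work:
E[P1] = p·q·π₁(A,X) + p·(1-q)·π₁(A,Y) + (1-p)·q·π₁(B,X) + (1-p)·(1-q)·π₁(B,Y)
= 0.5·0.5·4 + 0.5·0.5·4 + 0.5·0.5·2 + 0.5·0.5·7
= 4.25

E[P2] = 3.25 (similar calculation)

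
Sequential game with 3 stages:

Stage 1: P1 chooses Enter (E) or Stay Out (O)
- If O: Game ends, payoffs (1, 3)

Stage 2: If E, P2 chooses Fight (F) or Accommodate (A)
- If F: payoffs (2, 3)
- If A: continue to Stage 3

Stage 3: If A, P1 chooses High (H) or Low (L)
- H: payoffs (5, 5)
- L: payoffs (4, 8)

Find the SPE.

SPE: (E, A, H); Outcome (5, 5)

Work:
Stage 3: P1 chooses H (5 vs 4)
Stage 2: P2: F->3, A->5 (anticipating H). Choose A
Stage 1: P1: O->1, E->5 (anticipating A, H). Choose E
SPE path: E -> A -> H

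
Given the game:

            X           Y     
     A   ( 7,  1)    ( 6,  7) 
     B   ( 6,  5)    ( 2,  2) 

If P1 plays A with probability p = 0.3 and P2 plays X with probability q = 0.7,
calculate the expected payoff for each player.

E[P1] = 5.37, E[P2] = 3.71

Work:
E[P1] = p·q·π₁(A,X) + p·(1-q)·π₁(A,Y) + (1-p)·q·π₁(B,X) + (1-p)·(1-q)·π₁(B,Y)
= 0.3·0.7·7 + 0.3·0.3·6 + 0.7·0.7·6 + 0.7·0.3·2
= 5.37

E[P2] = 3.71 (similar calculation)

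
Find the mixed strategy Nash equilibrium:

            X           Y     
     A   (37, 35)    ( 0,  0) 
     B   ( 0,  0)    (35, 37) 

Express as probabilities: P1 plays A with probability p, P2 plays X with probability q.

p = 0.5139, q = 0.4861

Work:
Find probabilities that make opponent indifferent:
P2 chooses q to make P1 indifferent between A and B
P1 chooses p to make P2 indifferent between X and Y
Mixed NE: P1 plays (A: 0.5139, B: 0.4861), P2 plays (X: 0.4861, Y: 0.5139)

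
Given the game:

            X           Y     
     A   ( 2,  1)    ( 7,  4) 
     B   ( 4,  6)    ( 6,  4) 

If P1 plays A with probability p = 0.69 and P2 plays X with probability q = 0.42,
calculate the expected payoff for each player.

E[P1] = 4.9806, E[P2] = 3.391

Work:
E[P1] = p·q·π₁(A,X) + p·(1-q)·π₁(A,Y) + (1-p)·q·π₁(B,X) + (1-p)·(1-q)·π₁(B,Y)
= 0.69·0.42·2 + 0.69·0.58·7 + 0.31·0.42·4 + 0.31·0.58·6
= 4.9806

E[P2] = 3.391 (similar calculation)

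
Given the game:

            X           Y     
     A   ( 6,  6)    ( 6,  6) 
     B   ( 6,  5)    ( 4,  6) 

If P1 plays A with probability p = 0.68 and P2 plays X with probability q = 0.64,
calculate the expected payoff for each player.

E[P1] = 5.7696, E[P2] = 5.7952

Work:
E[P1] = p·q·π₁(A,X) + p·(1-q)·π₁(A,Y) + (1-p)·q·π₁(B,X) + (1-p)·(1-q)·π₁(B,Y)
= 0.68·0.64·6 + 0.68·0.36·6 + 0.32·0.64·6 + 0.32·0.36·4
= 5.7696

E[P2] = 5.7952 (similar calculation)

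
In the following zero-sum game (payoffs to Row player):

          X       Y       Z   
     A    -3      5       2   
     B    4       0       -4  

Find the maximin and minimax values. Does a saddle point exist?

Maximin = -3, Minimax = 2, Saddle: False

Work:
Row minimums: [-3, -4] → maximin = -3
Column maximums: [4, 5, 2] → minimax = 2
No saddle point (maximin ≠ minimax). Mixed strategy needed.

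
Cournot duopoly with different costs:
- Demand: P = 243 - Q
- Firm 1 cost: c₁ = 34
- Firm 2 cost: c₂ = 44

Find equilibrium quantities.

q₁* = 73.0, q₂* = 63.0

Work:
Reaction: q₁ = (243 - 34 - q₂)/2
Reaction: q₂ = (243 - 44 - q₁)/2
Solve simultaneously:
q₁* = (243 - 2×34 + 44)/3 = 73.0
q₂* = (243 - 2×44 + 34)/3 = 63.0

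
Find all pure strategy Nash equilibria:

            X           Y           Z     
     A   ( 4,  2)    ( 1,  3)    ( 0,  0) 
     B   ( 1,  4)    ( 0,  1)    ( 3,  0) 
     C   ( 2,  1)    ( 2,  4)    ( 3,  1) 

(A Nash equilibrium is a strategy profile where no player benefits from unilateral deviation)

Nash equilibrium: (C, Y)

Work:
Best responses:
  P1 vs X: payoffs [4, 1, 2] → best response A (payoff 4)
  P1 vs Y: payoffs [1, 0, 2] → best response C (payoff 2)
  P1 vs Z: payoffs [0, 3, 3] → best response B/C (payoff 3)
  P2 vs A: payoffs [2, 3, 0] → best response Y (payoff 3)
  P2 vs B: payoffs [4, 1, 0] → best response X (payoff 4)
  P2 vs C: payoffs [1, 4, 1] → best response Y (payoff 4)
Mutual best responses: (C,Y) → Nash equilibria.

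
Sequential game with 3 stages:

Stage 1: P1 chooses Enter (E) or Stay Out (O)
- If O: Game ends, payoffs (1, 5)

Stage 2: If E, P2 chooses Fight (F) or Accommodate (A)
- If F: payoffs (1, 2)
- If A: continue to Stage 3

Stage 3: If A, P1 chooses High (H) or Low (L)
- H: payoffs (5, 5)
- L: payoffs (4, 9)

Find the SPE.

SPE: (E, A, H); Outcome (5, 5)

Work:
Stage 3: P1 chooses H (5 vs 4)
Stage 2: P2: F->2, A->5 (anticipating H). Choose A
Stage 1: P1: O->1, E->5 (anticipating A, H). Choose E
SPE path: E -> A -> H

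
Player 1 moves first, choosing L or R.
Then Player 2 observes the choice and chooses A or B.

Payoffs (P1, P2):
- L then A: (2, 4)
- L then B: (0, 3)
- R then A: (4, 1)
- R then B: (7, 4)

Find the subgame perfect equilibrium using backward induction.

P1 plays R, P2 plays A after L and B after R; Payoff (7, 4)

Work:
Backward induction:
After L: P2 chooses A → P1 gets 2
After R: P2 chooses B → P1 gets 7
P1 chooses R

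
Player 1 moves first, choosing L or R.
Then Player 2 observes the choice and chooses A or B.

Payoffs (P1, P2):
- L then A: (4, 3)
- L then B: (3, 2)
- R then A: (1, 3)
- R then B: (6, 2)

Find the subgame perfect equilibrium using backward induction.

P1 plays L, P2 plays A after L and A after R; Payoff (4, 3)

Work:
Backward induction:
After L: P2 chooses A → P1 gets 4
After R: P2 chooses A → P1 gets 1
P1 chooses L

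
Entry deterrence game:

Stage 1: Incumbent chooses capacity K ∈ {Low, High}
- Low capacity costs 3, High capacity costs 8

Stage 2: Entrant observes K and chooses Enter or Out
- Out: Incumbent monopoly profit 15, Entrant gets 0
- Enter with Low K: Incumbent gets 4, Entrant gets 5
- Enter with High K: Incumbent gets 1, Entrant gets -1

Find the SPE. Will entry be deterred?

SPE: (High, Enter|Low, Out|High); Entry deterred. Incumbent net profit = 7

Work:
After Low K: Entrant enters (5 > 0)
After High K: Entrant stays out (-1 < 0)
Incumbent: Low → 4−3=1, High → 15−8=7
Incumbent chooses High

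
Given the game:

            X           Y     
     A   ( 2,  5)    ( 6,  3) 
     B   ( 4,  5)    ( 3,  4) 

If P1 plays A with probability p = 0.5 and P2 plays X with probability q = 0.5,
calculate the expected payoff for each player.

E[P1] = 3.75, E[P2] = 4.25

Work:
E[P1] = p·q·π₁(A,X) + p·(1-q)·π₁(A,Y) + (1-p)·q·π₁(B,X) + (1-p)·(1-q)·π₁(B,Y)
= 0.5·0.5·2 + 0.5·0.5·6 + 0.5·0.5·4 + 0.5·0.5·3
= 3.75

E[P2] = 4.25 (similar calculation)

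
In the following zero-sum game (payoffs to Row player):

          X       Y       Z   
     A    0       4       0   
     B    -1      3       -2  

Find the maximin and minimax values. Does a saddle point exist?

Maximin = 0, Minimax = 0, Saddle: True

Work:
Row minimums: [0, -2] → maximin = 0
Column maximums: [0, 4, 0] → minimax = 0
Saddle point exists! Game value = 0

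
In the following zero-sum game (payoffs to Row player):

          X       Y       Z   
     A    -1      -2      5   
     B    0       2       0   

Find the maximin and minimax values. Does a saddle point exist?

Maximin = 0, Minimax = 0, Saddle: True

Work:
Row minimums: [-2, 0] → maximin = 0
Column maximums: [0, 2, 5] → minimax = 0
Saddle point exists! Game value = 0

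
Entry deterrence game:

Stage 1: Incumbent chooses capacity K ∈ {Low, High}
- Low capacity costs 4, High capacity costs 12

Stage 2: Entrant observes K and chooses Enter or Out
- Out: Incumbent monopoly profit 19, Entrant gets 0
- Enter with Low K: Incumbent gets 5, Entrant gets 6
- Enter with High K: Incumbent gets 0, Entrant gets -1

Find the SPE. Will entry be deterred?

SPE: (High, Enter|Low, Out|High); Entry deterred. Incumbent net profit = 7

Work:
After Low K: Entrant enters (6 > 0)
After High K: Entrant stays out (-1 < 0)
Incumbent: Low → 5−4=1, High → 19−12=7
Incumbent chooses High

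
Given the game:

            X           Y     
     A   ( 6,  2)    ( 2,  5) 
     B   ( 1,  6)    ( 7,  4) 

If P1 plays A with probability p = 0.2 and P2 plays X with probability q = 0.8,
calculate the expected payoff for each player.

E[P1] = 2.8, E[P2] = 5.0

Work:
E[P1] = p·q·π₁(A,X) + p·(1-q)·π₁(A,Y) + (1-p)·q·π₁(B,X) + (1-p)·(1-q)·π₁(B,Y)
= 0.2·0.8·6 + 0.2·0.2·2 + 0.8·0.8·1 + 0.8·0.2·7
= 2.8

E[P2] = 5.0 (similar calculation)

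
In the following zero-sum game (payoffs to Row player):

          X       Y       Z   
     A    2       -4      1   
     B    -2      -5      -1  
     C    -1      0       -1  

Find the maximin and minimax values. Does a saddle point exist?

Maximin = -1, Minimax = 0, Saddle: False

Work:
Row minimums: [-4, -5, -1] → maximin = -1
Column maximums: [2, 0, 1] → minimax = 0
No saddle point (maximin ≠ minimax). Mixed strategy needed.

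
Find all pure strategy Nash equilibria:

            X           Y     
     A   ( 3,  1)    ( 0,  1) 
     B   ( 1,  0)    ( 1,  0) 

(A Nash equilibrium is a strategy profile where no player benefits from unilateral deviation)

Nash equilibrium: (A, X), (B, Y)

Work:
Best responses:
  P1 vs X: payoffs [3, 1] → best response A (payoff 3)
  P1 vs Y: payoffs [0, 1] → best response B (payoff 1)
  P2 vs A: payoffs [1, 1] → best response X/Y (payoff 1)
  P2 vs B: payoffs [0, 0] → best response X/Y (payoff 0)
Mutual best responses: (A,X), (B,Y) → Nash equilibria.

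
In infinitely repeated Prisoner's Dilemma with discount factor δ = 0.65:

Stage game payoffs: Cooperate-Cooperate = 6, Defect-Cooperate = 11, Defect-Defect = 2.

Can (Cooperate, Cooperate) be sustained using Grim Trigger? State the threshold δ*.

δ* = 0.5556; since δ = 0.65 ≥ 0.5556, cooperation can be sustained

Work:
For Grim Trigger:
Cooperate forever: 6/(1-δ)
Defect then punished: 11 + 2·δ/(1-δ)
Need: 6/(1-δ) ≥ 11 + 2·δ/(1-δ)
Solving: δ ≥ (T-R)/(T-P) = (11-6)/(11-2) = 0.5556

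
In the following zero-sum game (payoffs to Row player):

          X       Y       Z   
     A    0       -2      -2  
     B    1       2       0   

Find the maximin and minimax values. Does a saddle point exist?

Maximin = 0, Minimax = 0, Saddle: True

Work:
Row minimums: [-2, 0] → maximin = 0
Column maximums: [1, 2, 0] → minimax = 0
Saddle point exists! Game value = 0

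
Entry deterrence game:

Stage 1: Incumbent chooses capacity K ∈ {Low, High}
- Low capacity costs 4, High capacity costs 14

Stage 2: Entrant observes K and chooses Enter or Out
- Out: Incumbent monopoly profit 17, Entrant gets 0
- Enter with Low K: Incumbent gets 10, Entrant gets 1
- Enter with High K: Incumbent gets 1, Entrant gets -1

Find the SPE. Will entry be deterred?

SPE: (Low, Enter|Low, Out|High); Entry not deterred. Incumbent net profit = 6, Entrant gets 1

Work:
After Low K: Entrant enters (1 > 0)
After High K: Entrant stays out (-1 < 0)
Incumbent: Low → 10−4=6, High → 17−14=3
Incumbent chooses Low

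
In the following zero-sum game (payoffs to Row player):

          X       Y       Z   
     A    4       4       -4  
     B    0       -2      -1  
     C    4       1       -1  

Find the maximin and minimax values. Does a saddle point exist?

Maximin = -1, Minimax = -1, Saddle: True

Work:
Row minimums: [-4, -2, -1] → maximin = -1
Column maximums: [4, 4, -1] → minimax = -1
Saddle point exists! Game value = -1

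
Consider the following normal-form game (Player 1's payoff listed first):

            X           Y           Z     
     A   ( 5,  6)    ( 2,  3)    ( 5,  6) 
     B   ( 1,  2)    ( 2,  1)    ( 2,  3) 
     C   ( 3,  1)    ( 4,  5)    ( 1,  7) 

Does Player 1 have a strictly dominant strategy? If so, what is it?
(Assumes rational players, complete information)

No strictly dominant strategy exists for Player 1

Work:
A strategy strictly dominates another if it gives a strictly higher payoff against every opponent action. Compare each pair of P1's strategies column-by-column:
  A vs B: [5 vs 1, 2 vs 2, 5 vs 2] → A does not strictly dominate B (column Y: 2 ≤ 2)
  A vs C: [5 vs 3, 2 vs 4, 5 vs 1] → A does not strictly dominate C (column Y: 2 ≤ 4)
  B vs A: [1 vs 5, 2 vs 2, 2 vs 5] → B does not strictly dominate A (column X: 1 ≤ 5)
  B vs C: [1 vs 3, 2 vs 4, 2 vs 1] → B does not strictly dominate C (column X: 1 ≤ 3)
  C vs A: [3 vs 5, 4 vs 2, 1 vs 5] → C does not strictly dominate A (column X: 3 ≤ 5)
  C vs B: [3 vs 1, 4 vs 2, 1 vs 2] → C does not strictly dominate B (column Z: 1 ≤ 2)
No single strategy strictly dominates all others → no strictly dominant strategy.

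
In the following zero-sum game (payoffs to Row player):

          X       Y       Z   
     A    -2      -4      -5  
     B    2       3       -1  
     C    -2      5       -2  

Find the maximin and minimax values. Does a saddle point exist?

Maximin = -1, Minimax = -1, Saddle: True

Work:
Row minimums: [-5, -1, -2] → maximin = -1
Column maximums: [2, 5, -1] → minimax = -1
Saddle point exists! Game value = -1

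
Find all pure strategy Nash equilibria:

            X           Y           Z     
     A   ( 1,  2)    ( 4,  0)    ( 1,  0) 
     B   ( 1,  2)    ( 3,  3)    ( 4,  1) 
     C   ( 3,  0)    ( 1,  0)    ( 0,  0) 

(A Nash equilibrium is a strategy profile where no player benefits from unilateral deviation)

Nash equilibrium: (C, X)

Work:
Best responses:
  P1 vs X: payoffs [1, 1, 3] → best response C (payoff 3)
  P1 vs Y: payoffs [4, 3, 1] → best response A (payoff 4)
  P1 vs Z: payoffs [1, 4, 0] → best response B (payoff 4)
  P2 vs A: payoffs [2, 0, 0] → best response X (payoff 2)
  P2 vs B: payoffs [2, 3, 1] → best response Y (payoff 3)
  P2 vs C: payoffs [0, 0, 0] → best response X/Y/Z (payoff 0)
Mutual best responses: (C,X) → Nash equilibria.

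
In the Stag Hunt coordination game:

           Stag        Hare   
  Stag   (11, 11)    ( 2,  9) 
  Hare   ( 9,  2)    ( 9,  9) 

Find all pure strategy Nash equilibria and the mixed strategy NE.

Pure NE: (Stag, Stag) and (Hare, Hare); Mixed NE: p = 0.7778, q = 0.7778

Work:
Check pure NE:
(Stag, Stag): (11, 11) - no unilateral deviation beneficial
(Hare, Hare): (9, 9) - no unilateral deviation beneficial
Mixed NE: P1 plays Stag with p = 0.7778, P2 plays Stag with q = 0.7778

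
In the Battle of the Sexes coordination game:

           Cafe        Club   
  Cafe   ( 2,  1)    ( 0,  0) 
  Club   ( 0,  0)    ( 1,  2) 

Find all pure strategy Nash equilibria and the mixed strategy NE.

Pure NE: (Cafe, Cafe) and (Club, Club); Mixed NE: p = 0.6667, q = 0.3333

Work:
Check pure NE:
(Cafe, Cafe): (2, 1) - no unilateral deviation beneficial
(Club, Club): (1, 2) - no unilateral deviation beneficial
Mixed NE: P1 plays Cafe with p = 0.6667, P2 plays Cafe with q = 0.3333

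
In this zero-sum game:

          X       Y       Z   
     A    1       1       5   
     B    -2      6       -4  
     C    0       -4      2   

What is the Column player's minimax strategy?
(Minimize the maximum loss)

Column should play X, value = 1

Work:
Column player minimizes Row's maximum payoff:
Column X: max payoff to Row = 1
Column Y: max payoff to Row = 6
Column Z: max payoff to Row = 5
Minimum is 1, achieved by column X.
Minimax strategy: X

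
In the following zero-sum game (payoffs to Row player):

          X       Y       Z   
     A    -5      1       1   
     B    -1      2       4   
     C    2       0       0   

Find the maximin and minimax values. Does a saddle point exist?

Maximin = 0, Minimax = 2, Saddle: False

Work:
Row minimums: [-5, -1, 0] → maximin = 0
Column maximums: [2, 2, 4] → minimax = 2
No saddle point (maximin ≠ minimax). Mixed strategy needed.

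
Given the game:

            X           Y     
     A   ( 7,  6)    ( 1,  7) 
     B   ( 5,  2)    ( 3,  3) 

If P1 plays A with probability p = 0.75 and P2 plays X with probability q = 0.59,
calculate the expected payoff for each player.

E[P1] = 4.45, E[P2] = 5.41

Work:
E[P1] = p·q·π₁(A,X) + p·(1-q)·π₁(A,Y) + (1-p)·q·π₁(B,X) + (1-p)·(1-q)·π₁(B,Y)
= 0.75·0.59·7 + 0.75·0.41·1 + 0.25·0.59·5 + 0.25·0.41·3
= 4.45

E[P2] = 5.41 (similar calculation)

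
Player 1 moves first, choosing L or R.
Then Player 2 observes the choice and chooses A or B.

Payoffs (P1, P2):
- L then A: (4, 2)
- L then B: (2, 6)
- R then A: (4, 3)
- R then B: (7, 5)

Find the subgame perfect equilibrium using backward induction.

P1 plays R, P2 plays B after L and B after R; Payoff (7, 5)

Work:
Backward induction:
After L: P2 chooses B → P1 gets 2
After R: P2 chooses B → P1 gets 7
P1 chooses R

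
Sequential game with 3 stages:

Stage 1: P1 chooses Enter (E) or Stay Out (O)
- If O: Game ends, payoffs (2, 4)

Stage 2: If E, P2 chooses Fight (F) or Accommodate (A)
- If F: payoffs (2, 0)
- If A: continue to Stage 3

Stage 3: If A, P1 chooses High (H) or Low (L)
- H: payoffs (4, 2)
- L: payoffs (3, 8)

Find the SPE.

SPE: (E, A, H); Outcome (4, 2)

Work:
Stage 3: P1 chooses H (4 vs 3)
Stage 2: P2: F->0, A->2 (anticipating H). Choose A
Stage 1: P1: O->2, E->4 (anticipating A, H). Choose E
SPE path: E -> A -> H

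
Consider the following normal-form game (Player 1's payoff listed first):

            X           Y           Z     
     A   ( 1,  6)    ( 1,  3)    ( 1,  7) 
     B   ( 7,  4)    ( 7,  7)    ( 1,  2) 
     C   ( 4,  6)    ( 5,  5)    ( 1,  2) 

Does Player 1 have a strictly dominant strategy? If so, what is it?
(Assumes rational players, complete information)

No strictly dominant strategy exists for Player 1

Work:
A strategy strictly dominates another if it gives a strictly higher payoff against every opponent action. Compare each pair of P1's strategies column-by-column:
  A vs B: [1 vs 7, 1 vs 7, 1 vs 1] → A does not strictly dominate B (column X: 1 ≤ 7)
  A vs C: [1 vs 4, 1 vs 5, 1 vs 1] → A does not strictly dominate C (column X: 1 ≤ 4)
  B vs A: [7 vs 1, 7 vs 1, 1 vs 1] → B does not strictly dominate A (column Z: 1 ≤ 1)
  B vs C: [7 vs 4, 7 vs 5, 1 vs 1] → B does not strictly dominate C (column Z: 1 ≤ 1)
  C vs A: [4 vs 1, 5 vs 1, 1 vs 1] → C does not strictly dominate A (column Z: 1 ≤ 1)
  C vs B: [4 vs 7, 5 vs 7, 1 vs 1] → C does not strictly dominate B (column X: 4 ≤ 7)
No single strategy strictly dominates all others → no strictly dominant strategy.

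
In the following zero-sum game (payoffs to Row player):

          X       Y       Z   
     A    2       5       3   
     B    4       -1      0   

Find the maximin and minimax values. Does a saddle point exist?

Maximin = 2, Minimax = 3, Saddle: False

Work:
Row minimums: [2, -1] → maximin = 2
Column maximums: [4, 5, 3] → minimax = 3
No saddle point (maximin ≠ minimax). Mixed strategy needed.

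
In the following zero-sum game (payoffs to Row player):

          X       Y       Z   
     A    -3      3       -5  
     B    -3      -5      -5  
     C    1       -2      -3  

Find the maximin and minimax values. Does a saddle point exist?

Maximin = -3, Minimax = -3, Saddle: True

Work:
Row minimums: [-5, -5, -3] → maximin = -3
Column maximums: [1, 3, -3] → minimax = -3
Saddle point exists! Game value = -3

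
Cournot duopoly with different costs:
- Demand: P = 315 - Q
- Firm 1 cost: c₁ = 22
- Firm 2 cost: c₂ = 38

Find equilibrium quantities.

q₁* = 103.0, q₂* = 87.0

Work:
Reaction: q₁ = (315 - 22 - q₂)/2
Reaction: q₂ = (315 - 38 - q₁)/2
Solve simultaneously:
q₁* = (315 - 2×22 + 38)/3 = 103.0
q₂* = (315 - 2×38 + 22)/3 = 87.0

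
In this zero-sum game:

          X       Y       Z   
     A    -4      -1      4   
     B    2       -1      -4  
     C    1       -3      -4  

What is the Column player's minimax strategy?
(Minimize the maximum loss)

Column should play Y, value = -1

Work:
Column player minimizes Row's maximum payoff:
Column X: max payoff to Row = 2
Column Y: max payoff to Row = -1
Column Z: max payoff to Row = 4
Minimum is -1, achieved by column Y.
Minimax strategy: Y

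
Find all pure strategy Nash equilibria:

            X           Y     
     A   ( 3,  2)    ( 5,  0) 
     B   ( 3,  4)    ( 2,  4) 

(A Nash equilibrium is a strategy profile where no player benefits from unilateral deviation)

Nash equilibrium: (A, X), (B, X)

Work:
Best responses:
  P1 vs X: payoffs [3, 3] → best response A/B (payoff 3)
  P1 vs Y: payoffs [5, 2] → best response A (payoff 5)
  P2 vs A: payoffs [2, 0] → best response X (payoff 2)
  P2 vs B: payoffs [4, 4] → best response X/Y (payoff 4)
Mutual best responses: (A,X), (B,X) → Nash equilibria.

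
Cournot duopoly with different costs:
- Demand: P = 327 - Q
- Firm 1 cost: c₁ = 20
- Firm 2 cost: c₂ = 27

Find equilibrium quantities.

q₁* = 104.67, q₂* = 97.67

Work:
Reaction: q₁ = (327 - 20 - q₂)/2
Reaction: q₂ = (327 - 27 - q₁)/2
Solve simultaneously:
q₁* = (327 - 2×20 + 27)/3 = 104.67
q₂* = (327 - 2×27 + 20)/3 = 97.67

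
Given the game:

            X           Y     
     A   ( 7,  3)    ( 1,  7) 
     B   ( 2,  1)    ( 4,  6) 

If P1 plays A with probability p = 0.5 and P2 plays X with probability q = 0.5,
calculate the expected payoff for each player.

E[P1] = 3.5, E[P2] = 4.25

Work:
E[P1] = p·q·π₁(A,X) + p·(1-q)·π₁(A,Y) + (1-p)·q·π₁(B,X) + (1-p)·(1-q)·π₁(B,Y)
= 0.5·0.5·7 + 0.5·0.5·1 + 0.5·0.5·2 + 0.5·0.5·4
= 3.5

E[P2] = 4.25 (similar calculation)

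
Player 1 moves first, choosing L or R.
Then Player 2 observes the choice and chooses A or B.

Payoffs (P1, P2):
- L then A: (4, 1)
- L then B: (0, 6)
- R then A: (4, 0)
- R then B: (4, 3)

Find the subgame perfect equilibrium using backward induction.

P1 plays R, P2 plays B after L and B after R; Payoff (4, 3)

Work:
Backward induction:
After L: P2 chooses B → P1 gets 0
After R: P2 chooses B → P1 gets 4
P1 chooses R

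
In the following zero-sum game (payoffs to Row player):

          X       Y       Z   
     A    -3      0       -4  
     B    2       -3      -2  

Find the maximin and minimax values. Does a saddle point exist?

Maximin = -3, Minimax = -2, Saddle: False

Work:
Row minimums: [-4, -3] → maximin = -3
Column maximums: [2, 0, -2] → minimax = -2
No saddle point (maximin ≠ minimax). Mixed strategy needed.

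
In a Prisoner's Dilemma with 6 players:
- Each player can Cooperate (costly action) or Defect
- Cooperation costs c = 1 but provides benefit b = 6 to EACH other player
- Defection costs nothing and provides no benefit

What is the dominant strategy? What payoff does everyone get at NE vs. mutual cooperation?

Dominant: Defect; NE payoff = 0; Coop payoff = 29

Work:
Defect dominates (saves cost c = 1, benefit to others is external)
NE: All defect → everyone gets 0
If all cooperate: each receives (5)×6 - 1 = 29
Social dilemma: 29 > 0 but NE gives 0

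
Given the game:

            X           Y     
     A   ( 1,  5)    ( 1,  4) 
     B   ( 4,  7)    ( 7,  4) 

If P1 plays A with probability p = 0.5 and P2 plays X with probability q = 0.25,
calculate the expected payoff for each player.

E[P1] = 3.625, E[P2] = 4.5

Work:
E[P1] = p·q·π₁(A,X) + p·(1-q)·π₁(A,Y) + (1-p)·q·π₁(B,X) + (1-p)·(1-q)·π₁(B,Y)
= 0.5·0.25·1 + 0.5·0.75·1 + 0.5·0.25·4 + 0.5·0.75·7
= 3.625

E[P2] = 4.5 (similar calculation)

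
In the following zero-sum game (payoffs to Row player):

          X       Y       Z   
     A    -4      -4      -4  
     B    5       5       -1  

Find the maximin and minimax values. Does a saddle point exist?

Maximin = -1, Minimax = -1, Saddle: True

Work:
Row minimums: [-4, -1] → maximin = -1
Column maximums: [5, 5, -1] → minimax = -1
Saddle point exists! Game value = -1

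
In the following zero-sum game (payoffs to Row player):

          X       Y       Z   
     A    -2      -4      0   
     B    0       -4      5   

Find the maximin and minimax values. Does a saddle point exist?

Maximin = -4, Minimax = -4, Saddle: True

Work:
Row minimums: [-4, -4] → maximin = -4
Column maximums: [0, -4, 5] → minimax = -4
Saddle point exists! Game value = -4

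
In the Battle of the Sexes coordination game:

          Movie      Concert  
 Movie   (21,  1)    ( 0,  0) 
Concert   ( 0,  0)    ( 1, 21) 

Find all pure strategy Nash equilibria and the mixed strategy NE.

Pure NE: (Movie, Movie) and (Concert, Concert); Mixed NE: p = 0.9545, q = 0.0455

Work:
Check pure NE:
(Movie, Movie): (21, 1) - no unilateral deviation beneficial
(Concert, Concert): (1, 21) - no unilateral deviation beneficial
Mixed NE: P1 plays Movie with p = 0.9545, P2 plays Movie with q = 0.0455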